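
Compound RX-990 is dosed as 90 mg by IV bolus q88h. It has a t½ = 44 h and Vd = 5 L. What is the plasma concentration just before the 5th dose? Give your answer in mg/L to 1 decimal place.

6.0 mg/L

f = (1/2)^(τ/t½) = (1/2)^(88/44) ≈ 0.2500.
C₀ = D/Vd = 90/5 ≈ 18.000 mg/L.
Before the 5th dose, 4 doses have been given. Superposition: Cmin = C₀·(f + f² + … + f^4).
≈ 18.000 × (0.2500 + 0.0625 + 0.0156 + 0.0039) ≈ 18.000 × 0.3320 ≈ 5.976 mg/L.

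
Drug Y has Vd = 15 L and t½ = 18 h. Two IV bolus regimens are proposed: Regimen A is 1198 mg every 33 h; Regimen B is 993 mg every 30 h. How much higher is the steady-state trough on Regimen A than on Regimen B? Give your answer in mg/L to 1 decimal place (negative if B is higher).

0.7 mg/L

Regimen A: f = (1/2)^(33/18) ≈ 0.2806; Cmin,ss = (1198/15)·f/(1−f) ≈ 31.152 mg/L.
Regimen B: f = (1/2)^(30/18) ≈ 0.3150; Cmin,ss = (993/15)·f/(1−f) ≈ 30.442 mg/L.
Difference ≈ 31.152 − 30.442 ≈ 0.710 mg/L.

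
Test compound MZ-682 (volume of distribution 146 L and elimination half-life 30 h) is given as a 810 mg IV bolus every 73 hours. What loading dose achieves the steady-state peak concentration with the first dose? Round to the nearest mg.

f = (1/2)^(73/30) ≈ 0.185137; accumulation ratio R = 1/(1−f) ≈ 1.22720.
Loading dose to hit Cmax,ss on first dose: D_load = D_maint·R ≈ 810 × 1.22720 ≈ 994.03 mg.

994 mg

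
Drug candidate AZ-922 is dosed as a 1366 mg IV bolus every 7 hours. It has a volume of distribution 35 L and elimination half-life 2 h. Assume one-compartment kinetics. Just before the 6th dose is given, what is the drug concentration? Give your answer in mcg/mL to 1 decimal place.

f = (1/2)^(τ/t½) = (1/2)^(7/2) ≈ 0.0884.
C₀ = D/Vd = 1366/35 ≈ 39.029 mcg/mL.
Before the 6th dose, 5 doses have been given. Superposition: Cmin = C₀·(f + f² + … + f^5).
≈ 39.029 × (0.0884 + 0.0078 + 0.0007 + 0.0001 + 0.0000) ≈ 39.029 × 0.0970 ≈ 3.786 mcg/mL.

3.8 mcg/mL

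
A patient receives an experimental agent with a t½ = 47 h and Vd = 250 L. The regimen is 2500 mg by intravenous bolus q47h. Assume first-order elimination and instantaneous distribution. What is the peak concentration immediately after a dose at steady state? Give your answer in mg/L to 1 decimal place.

20.0 mg/L

The dosing interval is 1 half-life, so f = 2^(−1) = 0.5.
Accumulation ratio R = 1/(1 − f) = 1/0.5 = 2/1.
Single-dose peak C₀ = D/Vd = 2500/250 = 10 mg/L.
Steady-state peak Cmax,ss = C₀·R = 10 × 2/1 ≈ 20.000 mg/L.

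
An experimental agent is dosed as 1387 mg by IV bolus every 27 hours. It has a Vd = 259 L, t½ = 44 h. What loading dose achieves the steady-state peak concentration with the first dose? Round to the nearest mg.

f = (1/2)^(27/44) ≈ 0.653547; accumulation ratio R = 1/(1−f) ≈ 2.88639.
Loading dose to hit Cmax,ss on first dose: D_load = D_maint·R ≈ 1387 × 2.88639 ≈ 4003.42 mg.

4003 mg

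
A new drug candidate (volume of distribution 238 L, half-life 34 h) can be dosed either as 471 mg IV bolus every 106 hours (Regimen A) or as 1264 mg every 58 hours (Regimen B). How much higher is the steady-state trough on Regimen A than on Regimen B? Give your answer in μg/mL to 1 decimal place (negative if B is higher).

-2.1 μg/mL

Regimen A: f = (1/2)^(106/34) ≈ 0.1152; Cmin,ss = (471/238)·f/(1−f) ≈ 0.258 μg/mL.
Regimen B: f = (1/2)^(58/34) ≈ 0.3065; Cmin,ss = (1264/238)·f/(1−f) ≈ 2.347 μg/mL.
Difference ≈ 0.258 − 2.347 ≈ -2.089 μg/mL.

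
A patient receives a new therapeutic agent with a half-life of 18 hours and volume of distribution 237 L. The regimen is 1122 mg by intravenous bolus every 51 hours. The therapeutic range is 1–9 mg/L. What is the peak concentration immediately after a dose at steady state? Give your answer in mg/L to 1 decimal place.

5.5 mg/L

k = ln2/t½ = ln2/18 ≈ 0.038508 h⁻¹; fraction remaining f = e^(−kτ) = e^(−0.038508×51) ≈ 0.1403.
Accumulation ratio R = 1/(1 − f) ≈ 1/0.8597 ≈ 1.1632.
Each bolus raises the concentration by D/Vd = 1122/237 ≈ 4.734 mg/L.
Cmax,ss = C₀/(1 − f) ≈ 4.734/0.8597 ≈ 5.507 mg/L.
Peak 5.5 mg/L vs MTC 9 mg/L: below toxic threshold.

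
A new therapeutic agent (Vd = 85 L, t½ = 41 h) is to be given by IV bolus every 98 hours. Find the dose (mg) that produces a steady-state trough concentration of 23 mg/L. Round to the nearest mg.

8294 mg

τ/t½ = 98/41 ≈ 2.3902, so f = (1/2)^(98/41) ≈ 0.190750.
Cmin,ss = (D/Vd)·f/(1−f), so D = Cmin,ss·Vd·(1−f)/f.
D = 23 × 85 × (1−f)/f ≈ 23 × 85 × 4.24246 ≈ 8294.01 mg.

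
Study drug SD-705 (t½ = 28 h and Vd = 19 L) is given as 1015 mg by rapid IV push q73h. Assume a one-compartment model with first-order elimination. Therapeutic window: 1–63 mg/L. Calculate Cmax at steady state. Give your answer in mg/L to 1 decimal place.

63.9 mg/L

k = ln2/t½ = ln2/28 ≈ 0.024755 h⁻¹; fraction remaining f = e^(−kτ) = e^(−0.024755×73) ≈ 0.1641.
Accumulation ratio R = 1/(1 − f) ≈ 1/0.8359 ≈ 1.1963.
Single-dose peak C₀ = D/Vd = 1015/19 ≈ 53.421 mg/L.
Steady-state peak Cmax,ss = C₀·R ≈ 53.421 × 1.1963 ≈ 63.908 mg/L.
Peak 63.9 mg/L vs MTC 63 mg/L: exceeds toxic threshold.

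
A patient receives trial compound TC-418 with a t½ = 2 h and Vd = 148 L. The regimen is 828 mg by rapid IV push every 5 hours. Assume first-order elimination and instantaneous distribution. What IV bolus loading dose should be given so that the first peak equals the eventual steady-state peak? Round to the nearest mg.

1006 mg

f = (1/2)^(5/2) ≈ 0.176777; accumulation ratio R = 1/(1−f) ≈ 1.21474.
Loading dose to hit Cmax,ss on first dose: D_load = D_maint·R ≈ 828 × 1.21474 ≈ 1005.80 mg.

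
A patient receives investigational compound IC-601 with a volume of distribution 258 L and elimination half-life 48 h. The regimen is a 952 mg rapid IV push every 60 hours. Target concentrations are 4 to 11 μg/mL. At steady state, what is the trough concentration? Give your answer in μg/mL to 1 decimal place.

k = ln2/t½ = ln2/48 ≈ 0.014441 h⁻¹; fraction remaining f = e^(−kτ) = e^(−0.014441×60) ≈ 0.4204.
Accumulation ratio R = 1/(1 − f) ≈ 1/0.5796 ≈ 1.7253.
Single-dose peak C₀ = D/Vd = 952/258 ≈ 3.690 μg/mL.
Steady-state peak Cmax,ss = C₀·R ≈ 3.690 × 1.7253 ≈ 6.366 μg/mL.
Steady-state trough Cmin,ss = Cmax,ss·f ≈ 6.366 × 0.4204 ≈ 2.676 μg/mL.
Trough 2.7 μg/mL vs MEC 4 μg/mL: subtherapeutic.

2.7 μg/mL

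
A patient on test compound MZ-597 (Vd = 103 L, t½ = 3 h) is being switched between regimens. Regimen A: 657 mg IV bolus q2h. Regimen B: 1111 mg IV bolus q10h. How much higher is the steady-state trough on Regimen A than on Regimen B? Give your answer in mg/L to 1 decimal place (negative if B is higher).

9.7 mg/L

Regimen A: f = (1/2)^(2/3) ≈ 0.6300; Cmin,ss = (657/103)·f/(1−f) ≈ 10.861 mg/L.
Regimen B: f = (1/2)^(10/3) ≈ 0.0992; Cmin,ss = (1111/103)·f/(1−f) ≈ 1.188 mg/L.
Difference ≈ 10.861 − 1.188 ≈ 9.673 mg/L.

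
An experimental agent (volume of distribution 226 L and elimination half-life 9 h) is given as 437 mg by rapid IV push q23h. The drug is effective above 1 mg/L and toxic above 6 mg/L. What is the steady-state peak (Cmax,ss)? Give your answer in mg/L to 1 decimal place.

2.3 mg/L

τ/t½ = 23/9 ≈ 2.5556, so fraction remaining f = (1/2)^(23/9) ≈ 0.1701.
At steady state, accumulation factor R = 1/(1 − e^(−kτ)) ≈ 1.2050.
Single-dose peak C₀ = D/Vd = 437/226 ≈ 1.934 mg/L.
Steady-state peak Cmax,ss = C₀·R ≈ 1.934 × 1.2050 ≈ 2.330 mg/L.
Peak 2.3 mg/L vs MTC 6 mg/L: below toxic threshold.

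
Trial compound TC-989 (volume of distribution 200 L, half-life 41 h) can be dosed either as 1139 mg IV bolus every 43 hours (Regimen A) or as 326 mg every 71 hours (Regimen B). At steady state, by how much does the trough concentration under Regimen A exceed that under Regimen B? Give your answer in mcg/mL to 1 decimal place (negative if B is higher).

Regimen A: f = (1/2)^(43/41) ≈ 0.4834; Cmin,ss = (1139/200)·f/(1−f) ≈ 5.329 mcg/mL.
Regimen B: f = (1/2)^(71/41) ≈ 0.3011; Cmin,ss = (326/200)·f/(1−f) ≈ 0.702 mcg/mL.
Difference ≈ 5.329 − 0.702 ≈ 4.627 mcg/mL.

4.6 mcg/mL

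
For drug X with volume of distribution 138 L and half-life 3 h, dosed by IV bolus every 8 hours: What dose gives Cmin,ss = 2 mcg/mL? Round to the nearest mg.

τ/t½ = 8/3 ≈ 2.6667, so f = (1/2)^(8/3) ≈ 0.157490.
Cmin,ss = (D/Vd)·f/(1−f), so D = Cmin,ss·Vd·(1−f)/f.
D = 2 × 138 × (1−f)/f ≈ 2 × 138 × 5.34961 ≈ 1476.49 mg.

1476 mg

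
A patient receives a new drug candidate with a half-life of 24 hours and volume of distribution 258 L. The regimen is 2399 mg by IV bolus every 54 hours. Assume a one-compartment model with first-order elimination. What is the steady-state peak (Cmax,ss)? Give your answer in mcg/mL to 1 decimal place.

11.8 mcg/mL

Over one 54-h interval, 54/24 ≈ 2.25 half-lives elapse, leaving f ≈ 0.2102 of each dose.
Accumulation ratio R = 1/(1 − f) ≈ 1/0.7898 ≈ 1.2661.
Each bolus raises the concentration by D/Vd = 2399/258 ≈ 9.298 mcg/mL.
Steady-state peak Cmax,ss = C₀·R ≈ 9.298 × 1.2661 ≈ 11.772 mcg/mL.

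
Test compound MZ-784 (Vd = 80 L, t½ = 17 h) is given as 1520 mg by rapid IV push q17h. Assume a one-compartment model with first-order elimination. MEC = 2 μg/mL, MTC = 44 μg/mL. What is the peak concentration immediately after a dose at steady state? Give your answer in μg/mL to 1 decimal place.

τ = 17 h = 1 half-life, so f = (1/2)^1 = 0.5.
Accumulation ratio R = 1/(1 − f) = 1/0.5 = 2/1.
Single-dose peak C₀ = D/Vd = 1520/80 = 19 μg/mL.
Steady-state peak Cmax,ss = C₀·R = 19 × 2/1 ≈ 38.000 μg/mL.
Peak 38.0 μg/mL vs MTC 44 μg/mL: below toxic threshold.

38.0 μg/mL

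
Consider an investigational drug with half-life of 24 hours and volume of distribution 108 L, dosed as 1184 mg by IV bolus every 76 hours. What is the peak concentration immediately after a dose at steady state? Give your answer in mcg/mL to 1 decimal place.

12.3 mcg/mL

k = ln2/t½ = ln2/24 ≈ 0.028881 h⁻¹; fraction remaining f = e^(−kτ) = e^(−0.028881×76) ≈ 0.1114.
Accumulation ratio R = 1/(1 − f) ≈ 1/0.8886 ≈ 1.1254.
Each bolus raises the concentration by D/Vd = 1184/108 ≈ 10.963 mcg/mL.
Steady-state peak Cmax,ss = C₀·R ≈ 10.963 × 1.1254 ≈ 12.338 mcg/mL.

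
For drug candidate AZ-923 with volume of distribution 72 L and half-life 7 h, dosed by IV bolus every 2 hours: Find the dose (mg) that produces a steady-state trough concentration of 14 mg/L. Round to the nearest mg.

τ/t½ = 2/7 ≈ 0.28571, so f = (1/2)^(2/7) ≈ 0.820335.
Cmin,ss = (D/Vd)·f/(1−f), so D = Cmin,ss·Vd·(1−f)/f.
D = 14 × 72 × (1−f)/f ≈ 14 × 72 × 0.21901 ≈ 220.76 mg.

221 mg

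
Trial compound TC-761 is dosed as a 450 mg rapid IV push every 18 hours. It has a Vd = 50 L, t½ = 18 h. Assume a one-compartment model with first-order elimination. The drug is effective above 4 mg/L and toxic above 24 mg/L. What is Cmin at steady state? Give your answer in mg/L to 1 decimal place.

9.0 mg/L

τ = 18 h = 1 half-life, so f = (1/2)^1 = 0.5.
Accumulation ratio R = 1/(1 − f) = 1/0.5 = 2/1.
Single-dose peak C₀ = D/Vd = 450/50 = 9 mg/L.
Steady-state peak Cmax,ss = C₀·R = 9 × 2/1 ≈ 18.000 mg/L.
Steady-state trough Cmin,ss = Cmax,ss·f ≈ 18.000 × 0.5 ≈ 9.000 mg/L.
Trough 9.0 mg/L vs MEC 4 mg/L: adequate.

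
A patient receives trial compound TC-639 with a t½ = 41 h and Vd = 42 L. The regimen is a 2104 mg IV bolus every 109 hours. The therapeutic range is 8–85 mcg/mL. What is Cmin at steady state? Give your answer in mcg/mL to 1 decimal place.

Over one 109-h interval, 109/41 ≈ 2.6585 half-lives elapse, leaving f ≈ 0.1584 of each dose.
At steady state, accumulation factor R = 1/(1 − e^(−kτ)) ≈ 1.1882.
Each bolus raises the concentration by D/Vd = 2104/42 ≈ 50.095 mcg/mL.
Cmax,ss = C₀/(1 − f) ≈ 50.095/0.8416 ≈ 59.524 mcg/mL.
Steady-state trough Cmin,ss = Cmax,ss·f ≈ 59.524 × 0.1584 ≈ 9.429 mcg/mL.
Trough 9.4 mcg/mL vs MEC 8 mcg/mL: adequate.

9.4 mcg/mL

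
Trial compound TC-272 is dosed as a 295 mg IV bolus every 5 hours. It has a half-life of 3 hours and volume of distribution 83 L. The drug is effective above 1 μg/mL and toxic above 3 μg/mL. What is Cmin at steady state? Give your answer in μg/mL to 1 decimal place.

τ/t½ = 5/3 ≈ 1.6667, so fraction remaining f = (1/2)^(5/3) ≈ 0.3150.
Accumulation ratio R = 1/(1 − f) ≈ 1/0.6850 ≈ 1.4599.
Single-dose peak C₀ = D/Vd = 295/83 ≈ 3.554 μg/mL.
Cmax,ss = C₀/(1 − f) ≈ 3.554/0.6850 ≈ 5.188 μg/mL.
Steady-state trough Cmin,ss = Cmax,ss·f ≈ 5.188 × 0.3150 ≈ 1.634 μg/mL.
Trough 1.6 μg/mL vs MEC 1 μg/mL: adequate.

1.6 μg/mL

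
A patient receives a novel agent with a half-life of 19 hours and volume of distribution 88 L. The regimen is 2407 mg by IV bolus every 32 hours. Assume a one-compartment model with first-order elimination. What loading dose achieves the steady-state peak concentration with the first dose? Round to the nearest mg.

3494 mg

f = (1/2)^(32/19) ≈ 0.311173; accumulation ratio R = 1/(1−f) ≈ 1.45174.
Loading dose to hit Cmax,ss on first dose: D_load = D_maint·R ≈ 2407 × 1.45174 ≈ 3494.34 mg.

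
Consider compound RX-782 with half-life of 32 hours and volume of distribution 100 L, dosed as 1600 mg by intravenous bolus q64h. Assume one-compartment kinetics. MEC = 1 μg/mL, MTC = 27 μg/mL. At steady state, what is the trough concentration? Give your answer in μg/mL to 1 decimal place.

τ = 64 h = 2 half-lives, so f = (1/2)^2 = 0.25.
Accumulation ratio R = 1/(1 − f) = 1/0.75 = 4/3.
Single-dose peak C₀ = D/Vd = 1600/100 = 16 μg/mL.
Steady-state peak Cmax,ss = C₀·R = 16 × 4/3 ≈ 21.333 μg/mL.
Steady-state trough Cmin,ss = Cmax,ss·f ≈ 21.333 × 0.25 ≈ 5.333 μg/mL.
Trough 5.3 μg/mL vs MEC 1 μg/mL: adequate.

5.3 μg/mL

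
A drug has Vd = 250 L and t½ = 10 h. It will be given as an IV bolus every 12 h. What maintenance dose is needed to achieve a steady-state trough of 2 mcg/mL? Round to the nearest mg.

649 mg

τ/t½ = 12/10 ≈ 1.2, so f = (1/2)^(12/10) ≈ 0.435275.
Cmin,ss = (D/Vd)·f/(1−f), so D = Cmin,ss·Vd·(1−f)/f.
D = 2 × 250 × (1−f)/f ≈ 2 × 250 × 1.29740 ≈ 648.70 mg.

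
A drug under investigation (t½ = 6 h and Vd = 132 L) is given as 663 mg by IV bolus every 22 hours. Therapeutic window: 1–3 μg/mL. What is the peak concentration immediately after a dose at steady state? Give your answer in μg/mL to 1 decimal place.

5.5 μg/mL

τ/t½ = 22/6 ≈ 3.6667, so fraction remaining f = (1/2)^(22/6) ≈ 0.0787.
Accumulation ratio R = 1/(1 − f) ≈ 1/0.9213 ≈ 1.0854.
Single-dose peak C₀ = D/Vd = 663/132 ≈ 5.023 μg/mL.
Steady-state peak Cmax,ss = C₀·R ≈ 5.023 × 1.0854 ≈ 5.452 μg/mL.
Peak 5.5 μg/mL vs MTC 3 μg/mL: exceeds toxic threshold.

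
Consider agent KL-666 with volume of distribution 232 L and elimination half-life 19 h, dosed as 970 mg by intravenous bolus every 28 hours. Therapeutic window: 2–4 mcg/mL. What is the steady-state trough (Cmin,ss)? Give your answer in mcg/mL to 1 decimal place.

Over one 28-h interval, 28/19 ≈ 1.4737 half-lives elapse, leaving f ≈ 0.3601 of each dose.
At steady state, accumulation factor R = 1/(1 − e^(−kτ)) ≈ 1.5627.
Each bolus raises the concentration by D/Vd = 970/232 ≈ 4.181 mcg/mL.
Cmax,ss = C₀/(1 − f) ≈ 4.181/0.6399 ≈ 6.534 mcg/mL.
One interval later, Cmin,ss = Cmax,ss·e^(−kτ) ≈ 6.534 × 0.3601 ≈ 2.353 mcg/mL.
Trough 2.4 mcg/mL vs MEC 2 mcg/mL: adequate.

2.4 mcg/mL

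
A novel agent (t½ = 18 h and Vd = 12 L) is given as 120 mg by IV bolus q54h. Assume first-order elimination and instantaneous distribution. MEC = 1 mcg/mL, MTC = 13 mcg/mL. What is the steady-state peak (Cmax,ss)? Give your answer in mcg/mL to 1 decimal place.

The dosing interval is 3 half-lives, so f = 2^(−3) = 0.125.
Accumulation ratio R = 1/(1 − f) = 1/0.875 = 8/7.
Single-dose peak C₀ = D/Vd = 120/12 = 10 mcg/mL.
Steady-state peak Cmax,ss = C₀·R = 10 × 8/7 ≈ 11.429 mcg/mL.
Peak 11.4 mcg/mL vs MTC 13 mcg/mL: below toxic threshold.

11.4 mcg/mL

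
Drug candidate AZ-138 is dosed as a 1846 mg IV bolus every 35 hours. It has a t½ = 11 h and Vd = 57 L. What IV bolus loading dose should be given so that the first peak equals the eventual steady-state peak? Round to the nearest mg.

f = (1/2)^(35/11) ≈ 0.110199; accumulation ratio R = 1/(1−f) ≈ 1.12385.
Loading dose to hit Cmax,ss on first dose: D_load = D_maint·R ≈ 1846 × 1.12385 ≈ 2074.63 mg.

2075 mg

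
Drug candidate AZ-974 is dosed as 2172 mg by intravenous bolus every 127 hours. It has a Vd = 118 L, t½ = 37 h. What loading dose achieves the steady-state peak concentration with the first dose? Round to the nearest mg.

2394 mg

f = (1/2)^(127/37) ≈ 0.092626; accumulation ratio R = 1/(1−f) ≈ 1.10208.
Loading dose to hit Cmax,ss on first dose: D_load = D_maint·R ≈ 2172 × 1.10208 ≈ 2393.72 mg.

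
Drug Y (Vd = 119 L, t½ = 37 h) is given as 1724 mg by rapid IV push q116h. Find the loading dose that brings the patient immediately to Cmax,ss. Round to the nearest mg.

f = (1/2)^(116/37) ≈ 0.113823; accumulation ratio R = 1/(1−f) ≈ 1.12844.
Loading dose to hit Cmax,ss on first dose: D_load = D_maint·R ≈ 1724 × 1.12844 ≈ 1945.43 mg.

1945 mg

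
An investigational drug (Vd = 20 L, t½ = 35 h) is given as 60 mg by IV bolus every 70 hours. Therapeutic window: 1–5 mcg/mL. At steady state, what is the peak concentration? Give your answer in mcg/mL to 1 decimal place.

τ = 70 h = 2 half-lives, so f = (1/2)^2 = 0.25.
At steady state, R = 1/(1 − 0.25) = 4/3.
Single-dose peak C₀ = D/Vd = 60/20 = 3 mcg/mL.
Steady-state peak Cmax,ss = C₀·R = 3 × 4/3 ≈ 4.000 mcg/mL.
Peak 4.0 mcg/mL vs MTC 5 mcg/mL: below toxic threshold.

4.0 mcg/mL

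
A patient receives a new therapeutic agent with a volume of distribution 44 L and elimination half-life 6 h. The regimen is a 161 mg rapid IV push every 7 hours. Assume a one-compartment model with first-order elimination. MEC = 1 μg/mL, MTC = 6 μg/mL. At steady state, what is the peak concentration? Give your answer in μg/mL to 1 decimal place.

6.6 μg/mL

τ/t½ = 7/6 ≈ 1.1667, so fraction remaining f = (1/2)^(7/6) ≈ 0.4454.
Accumulation ratio R = 1/(1 − f) ≈ 1/0.5546 ≈ 1.8031.
Each bolus raises the concentration by D/Vd = 161/44 ≈ 3.659 μg/mL.
Steady-state peak Cmax,ss = C₀·R ≈ 3.659 × 1.8031 ≈ 6.598 μg/mL.
Peak 6.6 μg/mL vs MTC 6 μg/mL: exceeds toxic threshold.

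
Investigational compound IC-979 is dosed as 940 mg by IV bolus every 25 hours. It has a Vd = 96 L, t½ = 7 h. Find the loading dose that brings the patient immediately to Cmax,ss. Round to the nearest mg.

f = (1/2)^(25/7) ≈ 0.084119; accumulation ratio R = 1/(1−f) ≈ 1.09184.
Loading dose to hit Cmax,ss on first dose: D_load = D_maint·R ≈ 940 × 1.09184 ≈ 1026.33 mg.

1026 mg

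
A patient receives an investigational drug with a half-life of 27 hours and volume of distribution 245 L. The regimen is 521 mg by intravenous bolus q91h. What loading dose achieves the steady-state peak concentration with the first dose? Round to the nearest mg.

577 mg

f = (1/2)^(91/27) ≈ 0.096698; accumulation ratio R = 1/(1−f) ≈ 1.10705.
Loading dose to hit Cmax,ss on first dose: D_load = D_maint·R ≈ 521 × 1.10705 ≈ 576.77 mg.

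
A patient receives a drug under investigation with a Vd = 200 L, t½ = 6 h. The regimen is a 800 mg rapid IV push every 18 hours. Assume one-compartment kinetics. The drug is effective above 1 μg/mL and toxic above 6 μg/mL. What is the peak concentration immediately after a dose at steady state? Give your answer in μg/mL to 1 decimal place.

The dosing interval is 3 half-lives, so f = 2^(−3) = 0.125.
At steady state, R = 1/(1 − 0.125) = 8/7.
Single-dose peak C₀ = D/Vd = 800/200 = 4 μg/mL.
Steady-state peak Cmax,ss = C₀·R = 4 × 8/7 ≈ 4.571 μg/mL.
Peak 4.6 μg/mL vs MTC 6 μg/mL: below toxic threshold.

4.6 μg/mL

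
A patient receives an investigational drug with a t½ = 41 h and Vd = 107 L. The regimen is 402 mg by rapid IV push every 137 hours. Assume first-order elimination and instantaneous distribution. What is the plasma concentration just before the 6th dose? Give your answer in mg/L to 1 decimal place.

f = (1/2)^(τ/t½) = (1/2)^(137/41) ≈ 0.0987.
C₀ = D/Vd = 402/107 ≈ 3.757 mg/L.
Before the 6th dose, 5 doses have been given. Superposition: Cmin = C₀·(f + f² + … + f^5).
≈ 3.757 × (0.0987 + 0.0097 + 0.0010 + 0.0001 + 0.0000) ≈ 3.757 × 0.1095 ≈ 0.411 mg/L.

0.4 mg/L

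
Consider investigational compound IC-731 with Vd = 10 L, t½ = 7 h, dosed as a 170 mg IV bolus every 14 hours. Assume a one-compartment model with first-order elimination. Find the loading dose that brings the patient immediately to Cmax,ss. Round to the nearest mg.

f = (1/2)^(14/7) ≈ 0.250000; accumulation ratio R = 1/(1−f) ≈ 1.33333.
Loading dose to hit Cmax,ss on first dose: D_load = D_maint·R ≈ 170 × 1.33333 ≈ 226.67 mg.

227 mg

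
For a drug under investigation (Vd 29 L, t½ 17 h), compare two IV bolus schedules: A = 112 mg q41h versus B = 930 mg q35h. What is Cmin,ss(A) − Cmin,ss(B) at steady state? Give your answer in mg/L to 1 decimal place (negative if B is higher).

-9.2 mg/L

Regimen A: f = (1/2)^(41/17) ≈ 0.1879; Cmin,ss = (112/29)·f/(1−f) ≈ 0.894 mg/L.
Regimen B: f = (1/2)^(35/17) ≈ 0.2400; Cmin,ss = (930/29)·f/(1−f) ≈ 10.127 mg/L.
Difference ≈ 0.894 − 10.127 ≈ -9.233 mg/L.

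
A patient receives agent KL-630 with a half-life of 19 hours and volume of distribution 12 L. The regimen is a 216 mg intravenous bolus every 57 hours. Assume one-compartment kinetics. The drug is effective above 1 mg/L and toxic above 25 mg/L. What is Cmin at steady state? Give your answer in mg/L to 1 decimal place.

2.6 mg/L

τ = 57 h = 3 half-lives, so f = (1/2)^3 = 0.125.
At steady state, R = 1/(1 − 0.125) = 8/7.
Single-dose peak C₀ = D/Vd = 216/12 = 18 mg/L.
Steady-state peak Cmax,ss = C₀·R = 18 × 8/7 ≈ 20.571 mg/L.
Steady-state trough Cmin,ss = Cmax,ss·f ≈ 20.571 × 0.125 ≈ 2.571 mg/L.
Trough 2.6 mg/L vs MEC 1 mg/L: adequate.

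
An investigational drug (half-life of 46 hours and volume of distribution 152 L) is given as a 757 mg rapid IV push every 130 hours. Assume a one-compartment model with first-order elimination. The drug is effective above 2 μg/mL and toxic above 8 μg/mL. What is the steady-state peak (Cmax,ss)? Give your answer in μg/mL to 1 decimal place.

Over one 130-h interval, 130/46 ≈ 2.8261 half-lives elapse, leaving f ≈ 0.1410 of each dose.
At steady state, accumulation factor R = 1/(1 − e^(−kτ)) ≈ 1.1641.
Single-dose peak C₀ = D/Vd = 757/152 ≈ 4.980 μg/mL.
Steady-state peak Cmax,ss = C₀·R ≈ 4.980 × 1.1641 ≈ 5.797 μg/mL.
Peak 5.8 μg/mL vs MTC 8 μg/mL: below toxic threshold.

5.8 μg/mL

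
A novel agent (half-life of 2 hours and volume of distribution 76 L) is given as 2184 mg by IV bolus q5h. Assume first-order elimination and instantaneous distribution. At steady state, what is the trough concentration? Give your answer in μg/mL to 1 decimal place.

Over one 5-h interval, 5/2 ≈ 2.5 half-lives elapse, leaving f ≈ 0.1768 of each dose.
At steady state, accumulation factor R = 1/(1 − e^(−kτ)) ≈ 1.2148.
Each bolus raises the concentration by D/Vd = 2184/76 ≈ 28.737 μg/mL.
Steady-state peak Cmax,ss = C₀·R ≈ 28.737 × 1.2148 ≈ 34.910 μg/mL.
Steady-state trough Cmin,ss = Cmax,ss·f ≈ 34.910 × 0.1768 ≈ 6.172 μg/mL.

6.2 μg/mL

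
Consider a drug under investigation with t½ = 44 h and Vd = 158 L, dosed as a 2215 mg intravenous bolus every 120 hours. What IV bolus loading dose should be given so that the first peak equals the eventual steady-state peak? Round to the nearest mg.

2609 mg

f = (1/2)^(120/44) ≈ 0.151011; accumulation ratio R = 1/(1−f) ≈ 1.17787.
Loading dose to hit Cmax,ss on first dose: D_load = D_maint·R ≈ 2215 × 1.17787 ≈ 2608.98 mg.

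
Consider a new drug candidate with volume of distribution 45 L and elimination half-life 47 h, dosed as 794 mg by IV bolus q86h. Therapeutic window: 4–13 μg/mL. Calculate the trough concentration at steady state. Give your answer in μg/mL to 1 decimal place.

Over one 86-h interval, 86/47 ≈ 1.8298 half-lives elapse, leaving f ≈ 0.2813 of each dose.
Accumulation ratio R = 1/(1 − f) ≈ 1/0.7187 ≈ 1.3914.
Single-dose peak C₀ = D/Vd = 794/45 ≈ 17.644 μg/mL.
Steady-state peak Cmax,ss = C₀·R ≈ 17.644 × 1.3914 ≈ 24.550 μg/mL.
Steady-state trough Cmin,ss = Cmax,ss·f ≈ 24.550 × 0.2813 ≈ 6.906 μg/mL.
Trough 6.9 μg/mL vs MEC 4 μg/mL: adequate.

6.9 μg/mL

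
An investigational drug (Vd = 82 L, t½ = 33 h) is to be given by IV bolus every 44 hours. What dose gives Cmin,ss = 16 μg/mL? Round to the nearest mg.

τ/t½ = 44/33 ≈ 1.3333, so f = (1/2)^(44/33) ≈ 0.396850.
Cmin,ss = (D/Vd)·f/(1−f), so D = Cmin,ss·Vd·(1−f)/f.
D = 16 × 82 × (1−f)/f ≈ 16 × 82 × 1.51984 ≈ 1994.03 mg.

1994 mg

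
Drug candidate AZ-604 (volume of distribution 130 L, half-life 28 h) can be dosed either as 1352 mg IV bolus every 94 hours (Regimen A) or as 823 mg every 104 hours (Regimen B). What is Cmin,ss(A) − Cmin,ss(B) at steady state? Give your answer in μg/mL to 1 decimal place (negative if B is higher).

Regimen A: f = (1/2)^(94/28) ≈ 0.0976; Cmin,ss = (1352/130)·f/(1−f) ≈ 1.125 μg/mL.
Regimen B: f = (1/2)^(104/28) ≈ 0.0762; Cmin,ss = (823/130)·f/(1−f) ≈ 0.522 μg/mL.
Difference ≈ 1.125 − 0.522 ≈ 0.603 μg/mL.

0.6 μg/mL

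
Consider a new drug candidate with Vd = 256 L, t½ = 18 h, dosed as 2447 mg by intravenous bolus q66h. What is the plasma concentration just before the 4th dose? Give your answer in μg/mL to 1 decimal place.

0.8 μg/mL

f = (1/2)^(τ/t½) = (1/2)^(66/18) ≈ 0.0787.
C₀ = D/Vd = 2447/256 ≈ 9.559 μg/mL.
Before the 4th dose, 3 doses have been given. Superposition: Cmin = C₀·(f + f² + … + f^3).
≈ 9.559 × (0.0787 + 0.0062 + 0.0005) ≈ 9.559 × 0.0854 ≈ 0.816 μg/mL.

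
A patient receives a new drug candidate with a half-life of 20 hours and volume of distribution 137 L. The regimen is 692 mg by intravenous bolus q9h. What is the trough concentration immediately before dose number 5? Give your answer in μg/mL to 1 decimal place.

9.8 μg/mL

f = (1/2)^(τ/t½) = (1/2)^(9/20) ≈ 0.7320.
C₀ = D/Vd = 692/137 ≈ 5.051 μg/mL.
Before the 5th dose, 4 doses have been given. Superposition: Cmin = C₀·(f + f² + … + f^4).
≈ 5.051 × (0.7320 + 0.5358 + 0.3922 + 0.2871) ≈ 5.051 × 1.9471 ≈ 9.835 μg/mL.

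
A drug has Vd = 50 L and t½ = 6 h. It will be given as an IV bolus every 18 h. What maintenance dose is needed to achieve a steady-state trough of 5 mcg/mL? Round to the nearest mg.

τ/t½ = 18/6 ≈ 3, so f = (1/2)^(18/6) ≈ 0.125000.
Cmin,ss = (D/Vd)·f/(1−f), so D = Cmin,ss·Vd·(1−f)/f.
D = 5 × 50 × (1−f)/f ≈ 5 × 50 × 7.00000 ≈ 1750.00 mg.

1750 mg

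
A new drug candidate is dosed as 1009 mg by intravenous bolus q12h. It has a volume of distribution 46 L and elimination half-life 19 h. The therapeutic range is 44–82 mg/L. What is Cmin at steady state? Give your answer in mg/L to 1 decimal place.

τ/t½ = 12/19 ≈ 0.63158, so fraction remaining f = (1/2)^(12/19) ≈ 0.6455.
Each bolus raises the concentration by D/Vd = 1009/46 ≈ 21.935 mg/L.
Steady-state trough Cmin,ss = C₀·f/(1−f) ≈ 21.935 × 0.6455/0.3545 ≈ 39.941 mg/L.
Trough 39.9 mg/L vs MEC 44 mg/L: subtherapeutic.

39.9 mg/L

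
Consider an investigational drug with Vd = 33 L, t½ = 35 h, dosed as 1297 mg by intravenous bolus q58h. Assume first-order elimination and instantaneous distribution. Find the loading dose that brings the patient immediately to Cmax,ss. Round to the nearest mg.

f = (1/2)^(58/35) ≈ 0.317066; accumulation ratio R = 1/(1−f) ≈ 1.46427.
Loading dose to hit Cmax,ss on first dose: D_load = D_maint·R ≈ 1297 × 1.46427 ≈ 1899.16 mg.

1899 mg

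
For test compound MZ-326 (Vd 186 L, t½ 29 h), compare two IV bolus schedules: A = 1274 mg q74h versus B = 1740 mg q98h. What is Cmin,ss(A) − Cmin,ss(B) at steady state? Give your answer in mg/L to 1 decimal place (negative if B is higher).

Regimen A: f = (1/2)^(74/29) ≈ 0.1706; Cmin,ss = (1274/186)·f/(1−f) ≈ 1.409 mg/L.
Regimen B: f = (1/2)^(98/29) ≈ 0.0961; Cmin,ss = (1740/186)·f/(1−f) ≈ 0.995 mg/L.
Difference ≈ 1.409 − 0.995 ≈ 0.414 mg/L.

0.4 mg/L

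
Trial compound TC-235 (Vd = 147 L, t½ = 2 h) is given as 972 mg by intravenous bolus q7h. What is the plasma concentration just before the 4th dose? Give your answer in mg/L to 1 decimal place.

f = (1/2)^(τ/t½) = (1/2)^(7/2) ≈ 0.0884.
C₀ = D/Vd = 972/147 ≈ 6.612 mg/L.
Before the 4th dose, 3 doses have been given. Superposition: Cmin = C₀·(f + f² + … + f^3).
≈ 6.612 × (0.0884 + 0.0078 + 0.0007) ≈ 6.612 × 0.0969 ≈ 0.641 mg/L.

0.6 mg/L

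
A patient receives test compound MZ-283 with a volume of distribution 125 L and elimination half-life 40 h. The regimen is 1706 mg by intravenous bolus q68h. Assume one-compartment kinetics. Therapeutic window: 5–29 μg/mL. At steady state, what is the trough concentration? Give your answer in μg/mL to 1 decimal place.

6.1 μg/mL

τ/t½ = 68/40 ≈ 1.7, so fraction remaining f = (1/2)^(68/40) ≈ 0.3078.
Each bolus raises the concentration by D/Vd = 1706/125 ≈ 13.648 μg/mL.
Steady-state trough Cmin,ss = C₀·f/(1−f) ≈ 13.648 × 0.3078/0.6922 ≈ 6.069 μg/mL.
Trough 6.1 μg/mL vs MEC 5 μg/mL: adequate.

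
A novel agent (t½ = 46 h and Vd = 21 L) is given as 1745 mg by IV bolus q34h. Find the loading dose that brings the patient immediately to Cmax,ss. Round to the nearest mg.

4353 mg

f = (1/2)^(34/46) ≈ 0.599100; accumulation ratio R = 1/(1−f) ≈ 2.49439.
Loading dose to hit Cmax,ss on first dose: D_load = D_maint·R ≈ 1745 × 2.49439 ≈ 4352.71 mg.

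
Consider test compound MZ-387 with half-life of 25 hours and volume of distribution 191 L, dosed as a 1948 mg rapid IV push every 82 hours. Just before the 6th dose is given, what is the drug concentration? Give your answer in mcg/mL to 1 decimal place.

1.2 mcg/mL

f = (1/2)^(τ/t½) = (1/2)^(82/25) ≈ 0.1029.
C₀ = D/Vd = 1948/191 ≈ 10.199 mcg/mL.
Before the 6th dose, 5 doses have been given. Superposition: Cmin = C₀·(f + f² + … + f^5).
≈ 10.199 × (0.1029 + 0.0106 + 0.0011 + 0.0001 + 0.0000) ≈ 10.199 × 0.1147 ≈ 1.170 mcg/mL.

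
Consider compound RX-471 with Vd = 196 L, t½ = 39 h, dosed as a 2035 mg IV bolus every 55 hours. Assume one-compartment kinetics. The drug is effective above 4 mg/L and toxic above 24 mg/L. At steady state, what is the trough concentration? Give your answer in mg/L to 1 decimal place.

6.3 mg/L

k = ln2/t½ = ln2/39 ≈ 0.017773 h⁻¹; fraction remaining f = e^(−kτ) = e^(−0.017773×55) ≈ 0.3762.
Each bolus raises the concentration by D/Vd = 2035/196 ≈ 10.383 mg/L.
Steady-state trough Cmin,ss = C₀·f/(1−f) ≈ 10.383 × 0.3762/0.6238 ≈ 6.262 mg/L.
Trough 6.3 mg/L vs MEC 4 mg/L: adequate.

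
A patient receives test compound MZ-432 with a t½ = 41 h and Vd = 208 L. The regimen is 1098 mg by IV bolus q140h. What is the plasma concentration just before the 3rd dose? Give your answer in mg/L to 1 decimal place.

0.5 mg/L

f = (1/2)^(τ/t½) = (1/2)^(140/41) ≈ 0.0938.
C₀ = D/Vd = 1098/208 ≈ 5.279 mg/L.
Before the 3rd dose, 2 doses have been given. Superposition: Cmin = C₀·(f + f²).
≈ 5.279 × (0.0938 + 0.0088) ≈ 5.279 × 0.1026 ≈ 0.542 mg/L.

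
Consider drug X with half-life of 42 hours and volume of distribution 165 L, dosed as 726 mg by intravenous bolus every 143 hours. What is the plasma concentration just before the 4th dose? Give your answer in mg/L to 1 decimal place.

f = (1/2)^(τ/t½) = (1/2)^(143/42) ≈ 0.0944.
C₀ = D/Vd = 726/165 ≈ 4.400 mg/L.
Before the 4th dose, 3 doses have been given. Superposition: Cmin = C₀·(f + f² + … + f^3).
≈ 4.400 × (0.0944 + 0.0089 + 0.0008) ≈ 4.400 × 0.1041 ≈ 0.458 mg/L.

0.5 mg/L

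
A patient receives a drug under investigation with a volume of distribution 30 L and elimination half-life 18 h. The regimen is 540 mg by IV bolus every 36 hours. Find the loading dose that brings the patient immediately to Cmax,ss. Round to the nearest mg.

720 mg

f = (1/2)^(36/18) ≈ 0.250000; accumulation ratio R = 1/(1−f) ≈ 1.33333.
Loading dose to hit Cmax,ss on first dose: D_load = D_maint·R ≈ 540 × 1.33333 ≈ 720.00 mg.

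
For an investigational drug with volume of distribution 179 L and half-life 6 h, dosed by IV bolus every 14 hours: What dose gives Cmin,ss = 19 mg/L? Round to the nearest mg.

τ/t½ = 14/6 ≈ 2.3333, so f = (1/2)^(14/6) ≈ 0.198425.
Cmin,ss = (D/Vd)·f/(1−f), so D = Cmin,ss·Vd·(1−f)/f.
D = 19 × 179 × (1−f)/f ≈ 19 × 179 × 4.03969 ≈ 13738.99 mg.

13739 mg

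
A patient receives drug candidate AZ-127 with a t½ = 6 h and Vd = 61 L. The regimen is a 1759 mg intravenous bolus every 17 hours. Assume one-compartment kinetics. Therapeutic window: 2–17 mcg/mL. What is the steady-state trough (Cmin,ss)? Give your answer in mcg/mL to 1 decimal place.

Over one 17-h interval, 17/6 ≈ 2.8333 half-lives elapse, leaving f ≈ 0.1403 of each dose.
At steady state, accumulation factor R = 1/(1 − e^(−kτ)) ≈ 1.1632.
Each bolus raises the concentration by D/Vd = 1759/61 ≈ 28.836 mcg/mL.
Cmax,ss = C₀/(1 − f) ≈ 28.836/0.8597 ≈ 33.542 mcg/mL.
Steady-state trough Cmin,ss = Cmax,ss·f ≈ 33.542 × 0.1403 ≈ 4.706 mcg/mL.
Trough 4.7 mcg/mL vs MEC 2 mcg/mL: adequate.

4.7 mcg/mL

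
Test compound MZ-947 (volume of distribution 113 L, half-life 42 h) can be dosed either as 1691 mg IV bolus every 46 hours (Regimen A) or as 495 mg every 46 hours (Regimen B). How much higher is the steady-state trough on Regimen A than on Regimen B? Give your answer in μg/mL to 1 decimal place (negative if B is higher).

Regimen A: f = (1/2)^(46/42) ≈ 0.4681; Cmin,ss = (1691/113)·f/(1−f) ≈ 13.170 μg/mL.
Regimen B: f = (1/2)^(46/42) ≈ 0.4681; Cmin,ss = (495/113)·f/(1−f) ≈ 3.855 μg/mL.
Difference ≈ 13.170 − 3.855 ≈ 9.315 μg/mL.

9.3 μg/mL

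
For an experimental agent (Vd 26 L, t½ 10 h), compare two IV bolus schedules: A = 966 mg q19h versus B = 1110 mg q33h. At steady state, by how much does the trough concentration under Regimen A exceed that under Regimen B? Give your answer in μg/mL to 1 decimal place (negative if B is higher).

Regimen A: f = (1/2)^(19/10) ≈ 0.2679; Cmin,ss = (966/26)·f/(1−f) ≈ 13.596 μg/mL.
Regimen B: f = (1/2)^(33/10) ≈ 0.1015; Cmin,ss = (1110/26)·f/(1−f) ≈ 4.823 μg/mL.
Difference ≈ 13.596 − 4.823 ≈ 8.773 μg/mL.

8.8 μg/mL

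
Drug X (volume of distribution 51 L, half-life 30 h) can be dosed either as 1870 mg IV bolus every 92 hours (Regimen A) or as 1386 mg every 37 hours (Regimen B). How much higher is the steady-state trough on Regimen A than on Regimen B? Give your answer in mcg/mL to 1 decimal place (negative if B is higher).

Regimen A: f = (1/2)^(92/30) ≈ 0.1194; Cmin,ss = (1870/51)·f/(1−f) ≈ 4.972 mcg/mL.
Regimen B: f = (1/2)^(37/30) ≈ 0.4253; Cmin,ss = (1386/51)·f/(1−f) ≈ 20.112 mcg/mL.
Difference ≈ 4.972 − 20.112 ≈ -15.140 mcg/mL.

-15.1 mcg/mL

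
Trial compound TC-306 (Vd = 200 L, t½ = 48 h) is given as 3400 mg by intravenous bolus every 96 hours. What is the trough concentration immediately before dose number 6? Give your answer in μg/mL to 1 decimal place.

f = (1/2)^(τ/t½) = (1/2)^(96/48) ≈ 0.2500.
C₀ = D/Vd = 3400/200 ≈ 17.000 μg/mL.
Before the 6th dose, 5 doses have been given. Superposition: Cmin = C₀·(f + f² + … + f^5).
≈ 17.000 × (0.2500 + 0.0625 + 0.0156 + 0.0039 + 0.0010) ≈ 17.000 × 0.3330 ≈ 5.661 μg/mL.

5.7 μg/mL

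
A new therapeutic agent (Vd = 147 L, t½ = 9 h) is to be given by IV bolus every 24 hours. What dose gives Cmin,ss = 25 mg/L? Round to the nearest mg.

τ/t½ = 24/9 ≈ 2.6667, so f = (1/2)^(24/9) ≈ 0.157490.
Cmin,ss = (D/Vd)·f/(1−f), so D = Cmin,ss·Vd·(1−f)/f.
D = 25 × 147 × (1−f)/f ≈ 25 × 147 × 5.34961 ≈ 19659.82 mg.

19660 mg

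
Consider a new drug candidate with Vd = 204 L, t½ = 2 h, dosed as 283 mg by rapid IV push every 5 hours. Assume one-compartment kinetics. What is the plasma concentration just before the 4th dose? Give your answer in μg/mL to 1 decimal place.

f = (1/2)^(τ/t½) = (1/2)^(5/2) ≈ 0.1768.
C₀ = D/Vd = 283/204 ≈ 1.387 μg/mL.
Before the 4th dose, 3 doses have been given. Superposition: Cmin = C₀·(f + f² + … + f^3).
≈ 1.387 × (0.1768 + 0.0313 + 0.0055) ≈ 1.387 × 0.2136 ≈ 0.296 μg/mL.

0.3 μg/mL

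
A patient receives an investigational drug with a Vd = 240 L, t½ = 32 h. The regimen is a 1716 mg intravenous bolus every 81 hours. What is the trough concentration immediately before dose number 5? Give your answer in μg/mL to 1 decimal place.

1.5 μg/mL

f = (1/2)^(τ/t½) = (1/2)^(81/32) ≈ 0.1730.
C₀ = D/Vd = 1716/240 ≈ 7.150 μg/mL.
Before the 5th dose, 4 doses have been given. Superposition: Cmin = C₀·(f + f² + … + f^4).
≈ 7.150 × (0.1730 + 0.0299 + 0.0052 + 0.0009) ≈ 7.150 × 0.2090 ≈ 1.494 μg/mL.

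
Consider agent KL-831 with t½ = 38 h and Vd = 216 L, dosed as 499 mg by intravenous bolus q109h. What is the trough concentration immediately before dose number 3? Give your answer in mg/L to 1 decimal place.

0.4 mg/L

f = (1/2)^(τ/t½) = (1/2)^(109/38) ≈ 0.1369.
C₀ = D/Vd = 499/216 ≈ 2.310 mg/L.
Before the 3rd dose, 2 doses have been given. Superposition: Cmin = C₀·(f + f²).
≈ 2.310 × (0.1369 + 0.0187) ≈ 2.310 × 0.1556 ≈ 0.359 mg/L.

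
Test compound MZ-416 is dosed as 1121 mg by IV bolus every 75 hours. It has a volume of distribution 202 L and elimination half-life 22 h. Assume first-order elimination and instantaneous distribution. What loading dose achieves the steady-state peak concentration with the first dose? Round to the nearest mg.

f = (1/2)^(75/22) ≈ 0.094137; accumulation ratio R = 1/(1−f) ≈ 1.10392.
Loading dose to hit Cmax,ss on first dose: D_load = D_maint·R ≈ 1121 × 1.10392 ≈ 1237.49 mg.

1237 mg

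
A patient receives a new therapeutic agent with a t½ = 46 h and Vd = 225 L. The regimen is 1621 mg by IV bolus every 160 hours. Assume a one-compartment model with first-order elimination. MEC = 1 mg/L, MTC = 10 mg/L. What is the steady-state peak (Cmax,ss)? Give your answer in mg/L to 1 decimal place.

7.9 mg/L

Over one 160-h interval, 160/46 ≈ 3.4783 half-lives elapse, leaving f ≈ 0.0897 of each dose.
Accumulation ratio R = 1/(1 − f) ≈ 1/0.9103 ≈ 1.0985.
Single-dose peak C₀ = D/Vd = 1621/225 ≈ 7.204 mg/L.
Steady-state peak Cmax,ss = C₀·R ≈ 7.204 × 1.0985 ≈ 7.914 mg/L.
Peak 7.9 mg/L vs MTC 10 mg/L: below toxic threshold.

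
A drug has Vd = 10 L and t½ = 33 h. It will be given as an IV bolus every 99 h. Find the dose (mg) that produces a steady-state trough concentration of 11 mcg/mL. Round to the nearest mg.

770 mg

τ/t½ = 99/33 ≈ 3, so f = (1/2)^(99/33) ≈ 0.125000.
Cmin,ss = (D/Vd)·f/(1−f), so D = Cmin,ss·Vd·(1−f)/f.
D = 11 × 10 × (1−f)/f ≈ 11 × 10 × 7.00000 ≈ 770.00 mg.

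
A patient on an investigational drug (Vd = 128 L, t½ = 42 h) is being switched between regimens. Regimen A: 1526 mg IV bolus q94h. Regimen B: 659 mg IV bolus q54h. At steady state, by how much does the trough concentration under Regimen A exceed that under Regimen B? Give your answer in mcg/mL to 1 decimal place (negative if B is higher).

Regimen A: f = (1/2)^(94/42) ≈ 0.2120; Cmin,ss = (1526/128)·f/(1−f) ≈ 3.207 mcg/mL.
Regimen B: f = (1/2)^(54/42) ≈ 0.4102; Cmin,ss = (659/128)·f/(1−f) ≈ 3.581 mcg/mL.
Difference ≈ 3.207 − 3.581 ≈ -0.374 mcg/mL.

-0.4 mcg/mL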